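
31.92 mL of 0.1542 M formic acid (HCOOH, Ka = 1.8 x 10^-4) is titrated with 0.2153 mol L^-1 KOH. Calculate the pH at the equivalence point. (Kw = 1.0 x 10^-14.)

n(HCOOH) = 0.1542 x 0.03192 = 0.004922 mol; V(KOH) at equivalence = 0.004922/0.2153 = 0.02286 L.
At equivalence all the acid is converted to HCOO-; total volume = 0.03192 + 0.02286 = 0.05478 L, so [HCOO-] = 0.004922/0.05478 = 0.08985 M.
Kb = Kw/Ka = 1.0e-14 / 1.8 x 10^-4 = 5.56e-11.
[OH^-] = sqrt(Kb x [HCOO-]) = sqrt(5.56e-11 x 0.08985) = 2.23e-6 M.
pOH = 5.65, so pH = 14.00 - 5.65 = 8.35.

8.35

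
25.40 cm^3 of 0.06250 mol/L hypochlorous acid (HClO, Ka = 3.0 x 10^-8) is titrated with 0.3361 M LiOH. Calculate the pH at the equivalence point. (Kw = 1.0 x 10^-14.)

10.12

n(HClO) = 0.06250 x 0.02540 = 0.001587 mol; V(LiOH) at equivalence = 0.001587/0.3361 = 0.004723 L.
At equivalence all the acid is converted to ClO-; total volume = 0.02540 + 0.004723 = 0.03012 L, so [ClO-] = 0.001587/0.03012 = 0.05270 M.
Kb = Kw/Ka = 1.0e-14 / 3.0 x 10^-8 = 3.33e-7.
[OH^-] = sqrt(Kb x [ClO-]) = sqrt(3.33e-7 x 0.05270) = 0.000133 M.
pOH = 3.88, so pH = 14.00 - 3.88 = 10.12.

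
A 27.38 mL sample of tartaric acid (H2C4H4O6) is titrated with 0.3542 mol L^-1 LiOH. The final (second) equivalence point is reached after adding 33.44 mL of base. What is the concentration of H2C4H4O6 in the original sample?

n(LiOH) = 0.3542 x 0.03344 = 0.01184 mol.
At the final (second) equivalence point, 2 mol OH^- react per mol H2C4H4O6, so n(H2C4H4O6) = 0.01184 / 2 = 0.005922 mol.
[H2C4H4O6] = 0.005922 / 0.02738 L = 0.216 M.

0.216 M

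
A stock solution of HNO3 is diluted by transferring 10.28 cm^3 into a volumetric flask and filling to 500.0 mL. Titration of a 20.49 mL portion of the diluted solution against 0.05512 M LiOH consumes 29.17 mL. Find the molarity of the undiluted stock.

3.82 M

n(LiOH) = 0.05512 x 0.02917 = 0.001608 mol.
n(HNO3) in the aliquot = 0.001608 mol.
[diluted HNO3] = 0.001608 / 0.02049 = 0.07847 M.
Dilution factor = 500.0/10.28 = 48.64, so [stock] = 0.07847 x 48.64 = 3.82 M.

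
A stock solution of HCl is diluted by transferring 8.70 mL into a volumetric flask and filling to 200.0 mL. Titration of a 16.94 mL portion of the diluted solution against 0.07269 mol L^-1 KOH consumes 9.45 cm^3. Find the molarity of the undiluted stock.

0.932 M

n(KOH) = 0.07269 x 0.009450 = 0.0006869 mol.
n(HCl) in the aliquot = 0.0006869 mol.
[diluted HCl] = 0.0006869 / 0.01694 = 0.04055 M.
Dilution factor = 200.0/8.700 = 22.99, so [stock] = 0.04055 x 22.99 = 0.932 M.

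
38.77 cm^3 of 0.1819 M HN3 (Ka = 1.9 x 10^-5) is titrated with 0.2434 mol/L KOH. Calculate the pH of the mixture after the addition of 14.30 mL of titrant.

Initial n(HN3) = 0.1819 x 0.03877 = 0.007052 mol.
n(KOH) added = 0.2434 x 0.01430 = 0.003481 mol, converting that many moles of HN3 to N3-.
Remaining n(HN3) = 0.003572 mol; n(N3-) = 0.003481 mol.
By Henderson-Hasselbalch, pH = pKa + log([A^-]/[HA]) = 4.72 + log(0.003481/0.003572) = 4.72 + (-0.01) = 4.71.

4.71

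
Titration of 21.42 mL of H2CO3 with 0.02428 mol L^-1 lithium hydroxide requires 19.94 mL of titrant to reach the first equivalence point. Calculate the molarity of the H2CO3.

0.0226 M

n(LiOH) = 0.02428 x 0.01994 = 0.0004841 mol.
At the first equivalence point, 1 mol OH^- react per mol H2CO3, so n(H2CO3) = 0.0004841 / 1 = 0.0004841 mol.
[H2CO3] = 0.0004841 / 0.02142 L = 0.0226 M.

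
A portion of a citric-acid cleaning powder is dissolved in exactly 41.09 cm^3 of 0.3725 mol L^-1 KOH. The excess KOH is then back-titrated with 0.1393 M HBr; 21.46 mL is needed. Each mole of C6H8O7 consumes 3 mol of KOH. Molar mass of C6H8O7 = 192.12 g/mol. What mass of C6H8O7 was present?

0.789 g

Total n(KOH) added = 0.3725 x 0.04109 = 0.01531 mol.
n(HBr) used = 0.1393 x 0.02146 = 0.002989 mol, which equals the excess n(KOH).
So n(KOH) consumed by the sample = 0.01531 - 0.002989 = 0.01232 mol.
n(C6H8O7) = 0.01232 / 3 = 0.004106 mol.
mass = 0.004106 mol x 192.12 g/mol = 0.789 g.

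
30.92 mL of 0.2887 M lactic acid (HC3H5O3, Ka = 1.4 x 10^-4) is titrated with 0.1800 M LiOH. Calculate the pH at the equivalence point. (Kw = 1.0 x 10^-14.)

8.45

n(HC3H5O3) = 0.2887 x 0.03092 = 0.008927 mol; V(LiOH) at equivalence = 0.008927/0.1800 = 0.04959 L.
At equivalence all the acid is converted to C3H5O3-; total volume = 0.03092 + 0.04959 = 0.08051 L, so [C3H5O3-] = 0.008927/0.08051 = 0.1109 M.
Kb = Kw/Ka = 1.0e-14 / 1.4 x 10^-4 = 7.14e-11.
[OH^-] = sqrt(Kb x [C3H5O3-]) = sqrt(7.14e-11 x 0.1109) = 2.81e-6 M.
pOH = 5.55, so pH = 14.00 - 5.55 = 8.45.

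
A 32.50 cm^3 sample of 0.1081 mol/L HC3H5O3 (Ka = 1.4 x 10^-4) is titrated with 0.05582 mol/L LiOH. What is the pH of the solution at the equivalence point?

8.21

n(HC3H5O3) = 0.1081 x 0.03250 = 0.003513 mol; V(LiOH) at equivalence = 0.003513/0.05582 = 0.06294 L.
At equivalence all the acid is converted to C3H5O3-; total volume = 0.03250 + 0.06294 = 0.09544 L, so [C3H5O3-] = 0.003513/0.09544 = 0.03681 M.
Kb = Kw/Ka = 1.0e-14 / 1.4 x 10^-4 = 7.14e-11.
[OH^-] = sqrt(Kb x [C3H5O3-]) = sqrt(7.14e-11 x 0.03681) = 1.62e-6 M.
pOH = 5.79, so pH = 14.00 - 5.79 = 8.21.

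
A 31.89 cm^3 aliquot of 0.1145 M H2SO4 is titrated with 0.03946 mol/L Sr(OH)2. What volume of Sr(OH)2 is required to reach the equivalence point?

92.5 mL

n(H2SO4) = 0.1145 mol/L x 0.03189 L = 0.003651 mol.
At equivalence n(Sr(OH)2) = n(H2SO4) = 0.003651 mol.
V(Sr(OH)2) = 0.003651 / 0.03946 = 0.09253 L = 92.5 mL.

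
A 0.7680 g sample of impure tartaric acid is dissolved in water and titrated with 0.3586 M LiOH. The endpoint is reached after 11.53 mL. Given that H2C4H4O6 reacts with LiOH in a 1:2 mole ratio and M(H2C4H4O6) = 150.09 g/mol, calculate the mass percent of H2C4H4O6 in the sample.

n(LiOH) = 0.3586 x 0.01153 = 0.004135 mol.
n(H2C4H4O6) = 0.004135 / 2 = 0.002067 mol.
mass of H2C4H4O6 = 0.002067 x 150.09 = 0.3103 g.
% purity = 0.3103 / 0.7680 x 100 = 40.4%.

40.4%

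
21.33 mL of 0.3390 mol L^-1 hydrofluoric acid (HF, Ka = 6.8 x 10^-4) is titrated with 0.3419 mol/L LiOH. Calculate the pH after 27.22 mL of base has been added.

n(acid) = 0.3390 x 0.02133 = 0.007231 mol; n(LiOH) added = 0.3419 x 0.02722 = 0.009307 mol.
Base is in excess by 0.009307 - 0.007231 = 0.002076 mol in a total volume of 0.04855 L.
[OH^-] = 0.002076/0.04855 = 0.04275 M, so pOH = 1.37 and pH = 14.00 - 1.37 = 12.63.

12.63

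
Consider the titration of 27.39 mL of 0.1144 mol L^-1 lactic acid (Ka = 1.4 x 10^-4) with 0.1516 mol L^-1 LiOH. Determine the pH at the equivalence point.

n(HC3H5O3) = 0.1144 x 0.02739 = 0.003133 mol; V(LiOH) at equivalence = 0.003133/0.1516 = 0.02067 L.
At equivalence all the acid is converted to C3H5O3-; total volume = 0.02739 + 0.02067 = 0.04806 L, so [C3H5O3-] = 0.003133/0.04806 = 0.06520 M.
Kb = Kw/Ka = 1.0e-14 / 1.4 x 10^-4 = 7.14e-11.
[OH^-] = sqrt(Kb x [C3H5O3-]) = sqrt(7.14e-11 x 0.06520) = 2.16e-6 M.
pOH = 5.67, so pH = 14.00 - 5.67 = 8.33.

8.33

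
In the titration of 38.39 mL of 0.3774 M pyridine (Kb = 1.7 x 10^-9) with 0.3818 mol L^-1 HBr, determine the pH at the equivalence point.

2.98

n(C5H5N) = 0.3774 x 0.03839 = 0.01449 mol; V(HBr) at equivalence = 0.01449/0.3818 = 0.03795 L.
At equivalence the base is fully converted to C5H5NH+; total volume = 0.07634 L, so [C5H5NH+] = 0.01449/0.07634 = 0.1898 M.
Ka(C5H5NH+) = Kw/Kb = 1.0e-14 / 1.7 x 10^-9 = 5.88e-6.
[H^+] = sqrt(Ka x [C5H5NH+]) = sqrt(5.88e-6 x 0.1898) = 0.00106 M.
pH = -log(0.00106) = 2.98.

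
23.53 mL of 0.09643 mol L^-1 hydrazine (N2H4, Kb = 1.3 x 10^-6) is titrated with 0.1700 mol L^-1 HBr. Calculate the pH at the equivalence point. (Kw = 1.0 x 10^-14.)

4.66

n(N2H4) = 0.09643 x 0.02353 = 0.002269 mol; V(HBr) at equivalence = 0.002269/0.1700 = 0.01335 L.
At equivalence the base is fully converted to N2H5+; total volume = 0.03688 L, so [N2H5+] = 0.002269/0.03688 = 0.06153 M.
Ka(N2H5+) = Kw/Kb = 1.0e-14 / 1.3 x 10^-6 = 7.69e-9.
[H^+] = sqrt(Ka x [N2H5+]) = sqrt(7.69e-9 x 0.06153) = 2.18e-5 M.
pH = -log(2.18e-5) = 4.66.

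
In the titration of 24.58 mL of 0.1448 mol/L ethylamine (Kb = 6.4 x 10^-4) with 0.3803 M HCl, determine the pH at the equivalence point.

n(C2H5NH2) = 0.1448 x 0.02458 = 0.003559 mol; V(HCl) at equivalence = 0.003559/0.3803 = 0.009359 L.
At equivalence the base is fully converted to C2H5NH3+; total volume = 0.03394 L, so [C2H5NH3+] = 0.003559/0.03394 = 0.1049 M.
Ka(C2H5NH3+) = Kw/Kb = 1.0e-14 / 6.4 x 10^-4 = 1.56e-11.
[H^+] = sqrt(Ka x [C2H5NH3+]) = sqrt(1.56e-11 x 0.1049) = 1.28e-6 M.
pH = -log(1.28e-6) = 5.89.

5.89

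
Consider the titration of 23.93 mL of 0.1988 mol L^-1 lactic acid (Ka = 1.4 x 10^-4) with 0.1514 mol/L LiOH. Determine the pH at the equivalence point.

8.39

n(HC3H5O3) = 0.1988 x 0.02393 = 0.004757 mol; V(LiOH) at equivalence = 0.004757/0.1514 = 0.03142 L.
At equivalence all the acid is converted to C3H5O3-; total volume = 0.02393 + 0.03142 = 0.05535 L, so [C3H5O3-] = 0.004757/0.05535 = 0.08595 M.
Kb = Kw/Ka = 1.0e-14 / 1.4 x 10^-4 = 7.14e-11.
[OH^-] = sqrt(Kb x [C3H5O3-]) = sqrt(7.14e-11 x 0.08595) = 2.48e-6 M.
pOH = 5.61, so pH = 14.00 - 5.61 = 8.39.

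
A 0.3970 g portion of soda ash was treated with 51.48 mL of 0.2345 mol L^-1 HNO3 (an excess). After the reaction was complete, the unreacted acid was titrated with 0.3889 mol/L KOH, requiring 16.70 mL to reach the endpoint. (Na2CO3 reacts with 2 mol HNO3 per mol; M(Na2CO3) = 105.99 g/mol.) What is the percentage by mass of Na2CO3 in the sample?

74.5%

Total n(HNO3) added = 0.2345 x 0.05148 = 0.01207 mol.
n(KOH) used = 0.3889 x 0.01670 = 0.006495 mol, which equals the excess n(HNO3).
So n(HNO3) consumed by the sample = 0.01207 - 0.006495 = 0.005577 mol.
n(Na2CO3) = 0.005577 / 2 = 0.002789 mol.
mass Na2CO3 = 0.002789 x 105.99 = 0.2956 g, so %Na2CO3 = 0.2956/0.3970 x 100 = 74.5%.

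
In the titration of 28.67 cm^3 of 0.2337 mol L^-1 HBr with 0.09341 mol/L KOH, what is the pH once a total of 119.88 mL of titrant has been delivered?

12.48

n(acid) = 0.2337 x 0.02867 = 0.006700 mol; n(KOH) added = 0.09341 x 0.1199 = 0.01120 mol.
Base is in excess by 0.01120 - 0.006700 = 0.004498 mol in a total volume of 0.1486 L.
[OH^-] = 0.004498/0.1486 = 0.03028 M, so pOH = 1.52 and pH = 14.00 - 1.52 = 12.48.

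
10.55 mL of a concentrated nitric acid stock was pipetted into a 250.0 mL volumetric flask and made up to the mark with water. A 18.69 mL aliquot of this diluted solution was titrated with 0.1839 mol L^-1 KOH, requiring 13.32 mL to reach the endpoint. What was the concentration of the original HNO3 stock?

3.11 M

n(KOH) = 0.1839 x 0.01332 = 0.002450 mol.
n(HNO3) in the aliquot = 0.002450 mol.
[diluted HNO3] = 0.002450 / 0.01869 = 0.1311 M.
Dilution factor = 250.0/10.55 = 23.70, so [stock] = 0.1311 x 23.70 = 3.11 M.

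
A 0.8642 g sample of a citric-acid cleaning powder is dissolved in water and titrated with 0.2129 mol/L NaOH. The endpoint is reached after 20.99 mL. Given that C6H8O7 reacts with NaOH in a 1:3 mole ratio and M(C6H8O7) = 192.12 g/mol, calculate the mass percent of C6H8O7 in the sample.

n(NaOH) = 0.2129 x 0.02099 = 0.004469 mol.
n(C6H8O7) = 0.004469 / 3 = 0.001490 mol.
mass of C6H8O7 = 0.001490 x 192.12 = 0.2862 g.
% purity = 0.2862 / 0.8642 x 100 = 33.1%.

33.1%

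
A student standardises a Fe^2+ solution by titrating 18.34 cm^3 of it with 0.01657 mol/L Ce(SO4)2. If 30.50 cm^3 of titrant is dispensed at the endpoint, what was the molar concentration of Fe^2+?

n(Ce(SO4)2) = 0.01657 x 0.03050 = 0.0005054 mol.
From the balanced equation, 1 mol Ce(SO4)2 reacts with 1 mol Fe^2+, so n(Fe^2+) = 0.0005054 x 1/1 = 0.0005054 mol.
[Fe^2+] = 0.0005054 / 0.01834 L = 0.0276 M.

0.0276 M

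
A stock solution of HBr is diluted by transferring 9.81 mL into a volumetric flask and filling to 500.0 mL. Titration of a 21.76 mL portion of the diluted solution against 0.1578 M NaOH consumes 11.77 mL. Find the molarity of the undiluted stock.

4.35 M

n(NaOH) = 0.1578 x 0.01177 = 0.001857 mol.
n(HBr) in the aliquot = 0.001857 mol.
[diluted HBr] = 0.001857 / 0.02176 = 0.08535 M.
Dilution factor = 500.0/9.810 = 50.97, so [stock] = 0.08535 x 50.97 = 4.35 M.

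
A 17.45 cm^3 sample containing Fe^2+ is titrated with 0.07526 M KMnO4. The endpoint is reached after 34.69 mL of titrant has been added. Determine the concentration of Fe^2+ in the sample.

n(KMnO4) = 0.07526 x 0.03469 = 0.002611 mol.
From the balanced equation, 1 mol KMnO4 reacts with 5 mol Fe^2+, so n(Fe^2+) = 0.002611 x 5/1 = 0.01305 mol.
[Fe^2+] = 0.01305 / 0.01745 L = 0.748 M.

0.748 M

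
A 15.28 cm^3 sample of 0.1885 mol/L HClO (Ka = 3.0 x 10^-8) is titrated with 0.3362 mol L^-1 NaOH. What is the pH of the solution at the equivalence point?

n(HClO) = 0.1885 x 0.01528 = 0.002880 mol; V(NaOH) at equivalence = 0.002880/0.3362 = 0.008567 L.
At equivalence all the acid is converted to ClO-; total volume = 0.01528 + 0.008567 = 0.02385 L, so [ClO-] = 0.002880/0.02385 = 0.1208 M.
Kb = Kw/Ka = 1.0e-14 / 3.0 x 10^-8 = 3.33e-7.
[OH^-] = sqrt(Kb x [ClO-]) = sqrt(3.33e-7 x 0.1208) = 0.000201 M.
pOH = 3.70, so pH = 14.00 - 3.70 = 10.30.

10.30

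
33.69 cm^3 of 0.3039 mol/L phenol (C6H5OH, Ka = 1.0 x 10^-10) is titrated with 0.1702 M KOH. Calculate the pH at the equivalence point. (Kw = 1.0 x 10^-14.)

n(C6H5OH) = 0.3039 x 0.03369 = 0.01024 mol; V(KOH) at equivalence = 0.01024/0.1702 = 0.06016 L.
At equivalence all the acid is converted to C6H5O-; total volume = 0.03369 + 0.06016 = 0.09385 L, so [C6H5O-] = 0.01024/0.09385 = 0.1091 M.
Kb = Kw/Ka = 1.0e-14 / 1.0 x 10^-10 = 0.000100.
[OH^-] = sqrt(Kb x [C6H5O-]) = sqrt(0.000100 x 0.1091) = 0.00330 M.
pOH = 2.48, so pH = 14.00 - 2.48 = 11.52.

11.52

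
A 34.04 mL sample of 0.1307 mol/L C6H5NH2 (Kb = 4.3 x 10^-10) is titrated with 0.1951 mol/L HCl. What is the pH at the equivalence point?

2.87

n(C6H5NH2) = 0.1307 x 0.03404 = 0.004449 mol; V(HCl) at equivalence = 0.004449/0.1951 = 0.02280 L.
At equivalence the base is fully converted to C6H5NH3+; total volume = 0.05684 L, so [C6H5NH3+] = 0.004449/0.05684 = 0.07827 M.
Ka(C6H5NH3+) = Kw/Kb = 1.0e-14 / 4.3 x 10^-10 = 2.33e-5.
[H^+] = sqrt(Ka x [C6H5NH3+]) = sqrt(2.33e-5 x 0.07827) = 0.00135 M.
pH = -log(0.00135) = 2.87.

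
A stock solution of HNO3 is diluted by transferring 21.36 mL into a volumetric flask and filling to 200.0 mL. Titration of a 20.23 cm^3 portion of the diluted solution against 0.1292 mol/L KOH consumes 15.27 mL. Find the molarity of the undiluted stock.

0.913 M

n(KOH) = 0.1292 x 0.01527 = 0.001973 mol.
n(HNO3) in the aliquot = 0.001973 mol.
[diluted HNO3] = 0.001973 / 0.02023 = 0.09752 M.
Dilution factor = 200.0/21.36 = 9.363, so [stock] = 0.09752 x 9.363 = 0.913 M.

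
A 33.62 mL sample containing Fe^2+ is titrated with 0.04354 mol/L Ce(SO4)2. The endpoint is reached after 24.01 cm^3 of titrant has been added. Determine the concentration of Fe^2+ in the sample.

0.0311 M

n(Ce(SO4)2) = 0.04354 x 0.02401 = 0.001045 mol.
From the balanced equation, 1 mol Ce(SO4)2 reacts with 1 mol Fe^2+, so n(Fe^2+) = 0.001045 x 1/1 = 0.001045 mol.
[Fe^2+] = 0.001045 / 0.03362 L = 0.0311 M.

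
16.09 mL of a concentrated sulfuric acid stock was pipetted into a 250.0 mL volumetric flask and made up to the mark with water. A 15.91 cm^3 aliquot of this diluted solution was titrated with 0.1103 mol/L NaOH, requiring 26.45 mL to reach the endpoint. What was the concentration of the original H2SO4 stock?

1.42 M

n(NaOH) = 0.1103 x 0.02645 = 0.002917 mol.
n(H2SO4) in the aliquot = 0.002917 x 1/2 = 0.001459 mol.
[diluted H2SO4] = 0.001459 / 0.01591 = 0.09169 M.
Dilution factor = 250.0/16.09 = 15.54, so [stock] = 0.09169 x 15.54 = 1.42 M.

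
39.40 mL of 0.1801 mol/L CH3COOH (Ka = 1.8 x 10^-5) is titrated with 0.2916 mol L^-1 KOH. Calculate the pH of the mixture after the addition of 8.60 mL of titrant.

Initial n(CH3COOH) = 0.1801 x 0.03940 = 0.007096 mol.
n(KOH) added = 0.2916 x 0.008600 = 0.002508 mol, converting that many moles of CH3COOH to CH3COO-.
Remaining n(CH3COOH) = 0.004588 mol; n(CH3COO-) = 0.002508 mol.
By Henderson-Hasselbalch, pH = pKa + log([A^-]/[HA]) = 4.74 + log(0.002508/0.004588) = 4.74 + (-0.26) = 4.48.

4.48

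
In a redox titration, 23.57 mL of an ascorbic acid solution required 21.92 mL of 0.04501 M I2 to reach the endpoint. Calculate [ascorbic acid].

0.0419 M

n(I2) = 0.04501 x 0.02192 = 0.0009866 mol.
From the balanced equation, 1 mol I2 reacts with 1 mol ascorbic acid, so n(ascorbic acid) = 0.0009866 x 1/1 = 0.0009866 mol.
[ascorbic acid] = 0.0009866 / 0.02357 L = 0.0419 M.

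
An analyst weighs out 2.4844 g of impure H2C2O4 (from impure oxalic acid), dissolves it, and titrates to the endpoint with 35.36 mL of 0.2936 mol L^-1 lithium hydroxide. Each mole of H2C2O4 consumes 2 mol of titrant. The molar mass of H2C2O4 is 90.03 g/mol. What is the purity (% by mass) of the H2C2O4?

18.8%

n(LiOH) = 0.2936 x 0.03536 = 0.01038 mol.
n(H2C2O4) = 0.01038 / 2 = 0.005191 mol.
mass of H2C2O4 = 0.005191 x 90.03 = 0.4673 g.
% purity = 0.4673 / 2.4844 x 100 = 18.8%.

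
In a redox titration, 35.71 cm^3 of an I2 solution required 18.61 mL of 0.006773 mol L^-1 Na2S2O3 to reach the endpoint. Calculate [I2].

n(Na2S2O3) = 0.006773 x 0.01861 = 0.0001260 mol.
From the balanced equation, 2 mol Na2S2O3 reacts with 1 mol I2, so n(I2) = 0.0001260 x 1/2 = 6.302e-5 mol.
[I2] = 6.302e-5 / 0.03571 L = 0.00176 M.

0.00176 M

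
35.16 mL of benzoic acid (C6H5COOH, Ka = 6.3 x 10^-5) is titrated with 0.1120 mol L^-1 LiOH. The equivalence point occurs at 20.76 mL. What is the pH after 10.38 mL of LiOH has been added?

4.20

10.38 mL is exactly half the equivalence volume (20.76/2), i.e. the half-equivalence point.
There, n(HA) = n(A^-), so pH = pKa = -log(6.3 x 10^-5) = 4.20.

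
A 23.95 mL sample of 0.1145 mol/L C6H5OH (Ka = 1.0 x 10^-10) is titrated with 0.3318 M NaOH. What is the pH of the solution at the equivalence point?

n(C6H5OH) = 0.1145 x 0.02395 = 0.002742 mol; V(NaOH) at equivalence = 0.002742/0.3318 = 0.008265 L.
At equivalence all the acid is converted to C6H5O-; total volume = 0.02395 + 0.008265 = 0.03221 L, so [C6H5O-] = 0.002742/0.03221 = 0.08512 M.
Kb = Kw/Ka = 1.0e-14 / 1.0 x 10^-10 = 0.000100.
[OH^-] = sqrt(Kb x [C6H5O-]) = sqrt(0.000100 x 0.08512) = 0.00292 M.
pOH = 2.53, so pH = 14.00 - 2.53 = 11.47.

11.47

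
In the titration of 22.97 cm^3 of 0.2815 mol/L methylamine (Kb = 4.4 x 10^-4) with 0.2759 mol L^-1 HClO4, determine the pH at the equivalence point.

5.75

n(CH3NH2) = 0.2815 x 0.02297 = 0.006466 mol; V(HClO4) at equivalence = 0.006466/0.2759 = 0.02344 L.
At equivalence the base is fully converted to CH3NH3+; total volume = 0.04641 L, so [CH3NH3+] = 0.006466/0.04641 = 0.1393 M.
Ka(CH3NH3+) = Kw/Kb = 1.0e-14 / 4.4 x 10^-4 = 2.27e-11.
[H^+] = sqrt(Ka x [CH3NH3+]) = sqrt(2.27e-11 x 0.1393) = 1.78e-6 M.
pH = -log(1.78e-6) = 5.75.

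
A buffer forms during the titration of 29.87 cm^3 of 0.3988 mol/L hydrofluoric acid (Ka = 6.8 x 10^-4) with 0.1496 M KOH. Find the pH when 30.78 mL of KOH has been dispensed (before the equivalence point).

2.97

Initial n(HF) = 0.3988 x 0.02987 = 0.01191 mol.
n(KOH) added = 0.1496 x 0.03078 = 0.004605 mol, converting that many moles of HF to F-.
Remaining n(HF) = 0.007307 mol; n(F-) = 0.004605 mol.
By Henderson-Hasselbalch, pH = pKa + log([A^-]/[HA]) = 3.17 + log(0.004605/0.007307) = 3.17 + (-0.20) = 2.97.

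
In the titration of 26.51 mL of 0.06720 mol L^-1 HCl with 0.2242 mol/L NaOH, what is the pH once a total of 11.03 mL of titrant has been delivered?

n(acid) = 0.06720 x 0.02651 = 0.001781 mol; n(NaOH) added = 0.2242 x 0.01103 = 0.002473 mol.
Base is in excess by 0.002473 - 0.001781 = 0.0006915 mol in a total volume of 0.03754 L.
[OH^-] = 0.0006915/0.03754 = 0.01842 M, so pOH = 1.73 and pH = 14.00 - 1.73 = 12.27.

12.27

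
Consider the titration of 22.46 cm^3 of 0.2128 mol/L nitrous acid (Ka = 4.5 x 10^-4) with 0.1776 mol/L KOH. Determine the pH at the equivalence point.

8.17

n(HNO2) = 0.2128 x 0.02246 = 0.004779 mol; V(KOH) at equivalence = 0.004779/0.1776 = 0.02691 L.
At equivalence all the acid is converted to NO2-; total volume = 0.02246 + 0.02691 = 0.04937 L, so [NO2-] = 0.004779/0.04937 = 0.09681 M.
Kb = Kw/Ka = 1.0e-14 / 4.5 x 10^-4 = 2.22e-11.
[OH^-] = sqrt(Kb x [NO2-]) = sqrt(2.22e-11 x 0.09681) = 1.47e-6 M.
pOH = 5.83, so pH = 14.00 - 5.83 = 8.17.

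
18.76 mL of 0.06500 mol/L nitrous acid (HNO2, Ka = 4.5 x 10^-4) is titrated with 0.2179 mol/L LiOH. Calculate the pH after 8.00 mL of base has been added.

12.29

n(acid) = 0.06500 x 0.01876 = 0.001219 mol; n(LiOH) added = 0.2179 x 0.008000 = 0.001743 mol.
Base is in excess by 0.001743 - 0.001219 = 0.0005238 mol in a total volume of 0.02676 L.
[OH^-] = 0.0005238/0.02676 = 0.01957 M, so pOH = 1.71 and pH = 14.00 - 1.71 = 12.29.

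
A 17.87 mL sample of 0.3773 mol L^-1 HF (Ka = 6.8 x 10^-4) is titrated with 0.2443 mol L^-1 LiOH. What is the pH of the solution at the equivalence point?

n(HF) = 0.3773 x 0.01787 = 0.006742 mol; V(LiOH) at equivalence = 0.006742/0.2443 = 0.02760 L.
At equivalence all the acid is converted to F-; total volume = 0.01787 + 0.02760 = 0.04547 L, so [F-] = 0.006742/0.04547 = 0.1483 M.
Kb = Kw/Ka = 1.0e-14 / 6.8 x 10^-4 = 1.47e-11.
[OH^-] = sqrt(Kb x [F-]) = sqrt(1.47e-11 x 0.1483) = 1.48e-6 M.
pOH = 5.83, so pH = 14.00 - 5.83 = 8.17.

8.17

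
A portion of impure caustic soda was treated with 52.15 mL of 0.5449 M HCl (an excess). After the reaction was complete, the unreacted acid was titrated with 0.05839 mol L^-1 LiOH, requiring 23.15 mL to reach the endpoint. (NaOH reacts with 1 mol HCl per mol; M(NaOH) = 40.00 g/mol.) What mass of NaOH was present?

Total n(HCl) added = 0.5449 x 0.05215 = 0.02842 mol.
n(LiOH) used = 0.05839 x 0.02315 = 0.001352 mol, which equals the excess n(HCl).
So n(HCl) consumed by the sample = 0.02842 - 0.001352 = 0.02706 mol.
n(NaOH) = 0.02706 / 1 = 0.02706 mol.
mass = 0.02706 mol x 40.00 g/mol = 1.08 g.

1.08 g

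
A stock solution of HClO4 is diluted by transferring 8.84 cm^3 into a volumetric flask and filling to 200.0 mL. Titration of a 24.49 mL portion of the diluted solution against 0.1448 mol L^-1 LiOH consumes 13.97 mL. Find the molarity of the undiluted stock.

1.87 M

n(LiOH) = 0.1448 x 0.01397 = 0.002023 mol.
n(HClO4) in the aliquot = 0.002023 mol.
[diluted HClO4] = 0.002023 / 0.02449 = 0.08260 M.
Dilution factor = 200.0/8.840 = 22.62, so [stock] = 0.08260 x 22.62 = 1.87 M.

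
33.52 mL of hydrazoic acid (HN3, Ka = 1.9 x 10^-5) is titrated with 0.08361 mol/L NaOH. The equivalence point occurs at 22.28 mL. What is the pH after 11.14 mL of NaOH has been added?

11.14 mL is exactly half the equivalence volume (22.28/2), i.e. the half-equivalence point.
There, n(HA) = n(A^-), so pH = pKa = -log(1.9 x 10^-5) = 4.72.

4.72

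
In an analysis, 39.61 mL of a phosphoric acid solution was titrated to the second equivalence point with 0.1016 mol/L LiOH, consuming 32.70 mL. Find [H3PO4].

n(LiOH) = 0.1016 x 0.03270 = 0.003322 mol.
At the second equivalence point, 2 mol OH^- react per mol H3PO4, so n(H3PO4) = 0.003322 / 2 = 0.001661 mol.
[H3PO4] = 0.001661 / 0.03961 L = 0.0419 M.

0.0419 M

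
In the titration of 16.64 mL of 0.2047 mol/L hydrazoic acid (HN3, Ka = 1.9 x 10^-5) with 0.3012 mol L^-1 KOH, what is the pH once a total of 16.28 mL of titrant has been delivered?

12.66

n(acid) = 0.2047 x 0.01664 = 0.003406 mol; n(KOH) added = 0.3012 x 0.01628 = 0.004904 mol.
Base is in excess by 0.004904 - 0.003406 = 0.001497 mol in a total volume of 0.03292 L.
[OH^-] = 0.001497/0.03292 = 0.04548 M, so pOH = 1.34 and pH = 14.00 - 1.34 = 12.66.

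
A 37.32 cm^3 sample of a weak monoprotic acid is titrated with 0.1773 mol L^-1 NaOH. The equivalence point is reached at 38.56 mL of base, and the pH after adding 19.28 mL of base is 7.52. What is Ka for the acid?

19.28 mL is half of the equivalence volume, so this is the half-equivalence point where [HA] = [A^-].
At half-equivalence pH = pKa, so pKa = 7.52.
Ka = 10^(-7.52) = 3.0 x 10^-8.

3.0 x 10^-8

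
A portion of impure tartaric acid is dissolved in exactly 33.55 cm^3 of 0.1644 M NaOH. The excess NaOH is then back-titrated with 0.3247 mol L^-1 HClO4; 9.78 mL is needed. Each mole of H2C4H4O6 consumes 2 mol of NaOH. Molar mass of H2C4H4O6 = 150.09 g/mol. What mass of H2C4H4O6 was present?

Total n(NaOH) added = 0.1644 x 0.03355 = 0.005516 mol.
n(HClO4) used = 0.3247 x 0.009780 = 0.003176 mol, which equals the excess n(NaOH).
So n(NaOH) consumed by the sample = 0.005516 - 0.003176 = 0.002340 mol.
n(H2C4H4O6) = 0.002340 / 2 = 0.001170 mol.
mass = 0.001170 mol x 150.09 g/mol = 0.176 g.

0.176 g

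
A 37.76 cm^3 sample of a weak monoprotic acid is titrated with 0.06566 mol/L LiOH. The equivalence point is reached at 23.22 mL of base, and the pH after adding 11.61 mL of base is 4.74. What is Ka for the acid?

11.61 mL is half of the equivalence volume, so this is the half-equivalence point where [HA] = [A^-].
At half-equivalence pH = pKa, so pKa = 4.74.
Ka = 10^(-4.74) = 1.8 x 10^-5.

1.8 x 10^-5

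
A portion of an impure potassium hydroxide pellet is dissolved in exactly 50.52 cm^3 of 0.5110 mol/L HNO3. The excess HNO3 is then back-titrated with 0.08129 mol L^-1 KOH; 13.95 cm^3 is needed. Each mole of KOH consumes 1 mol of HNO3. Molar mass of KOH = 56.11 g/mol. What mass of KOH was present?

1.38 g

Total n(HNO3) added = 0.5110 x 0.05052 = 0.02582 mol.
n(KOH) used = 0.08129 x 0.01395 = 0.001134 mol, which equals the excess n(HNO3).
So n(HNO3) consumed by the sample = 0.02582 - 0.001134 = 0.02468 mol.
n(KOH) = 0.02468 / 1 = 0.02468 mol.
mass = 0.02468 mol x 56.11 g/mol = 1.38 g.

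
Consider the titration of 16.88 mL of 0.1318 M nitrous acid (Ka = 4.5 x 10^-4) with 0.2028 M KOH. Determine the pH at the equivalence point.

8.12

n(HNO2) = 0.1318 x 0.01688 = 0.002225 mol; V(KOH) at equivalence = 0.002225/0.2028 = 0.01097 L.
At equivalence all the acid is converted to NO2-; total volume = 0.01688 + 0.01097 = 0.02785 L, so [NO2-] = 0.002225/0.02785 = 0.07988 M.
Kb = Kw/Ka = 1.0e-14 / 4.5 x 10^-4 = 2.22e-11.
[OH^-] = sqrt(Kb x [NO2-]) = sqrt(2.22e-11 x 0.07988) = 1.33e-6 M.
pOH = 5.88, so pH = 14.00 - 5.88 = 8.12.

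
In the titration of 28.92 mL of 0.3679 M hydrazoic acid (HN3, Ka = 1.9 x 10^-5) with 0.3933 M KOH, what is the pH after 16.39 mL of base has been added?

4.91

Initial n(HN3) = 0.3679 x 0.02892 = 0.01064 mol.
n(KOH) added = 0.3933 x 0.01639 = 0.006446 mol, converting that many moles of HN3 to N3-.
Remaining n(HN3) = 0.004193 mol; n(N3-) = 0.006446 mol.
By Henderson-Hasselbalch, pH = pKa + log([A^-]/[HA]) = 4.72 + log(0.006446/0.004193) = 4.72 + (+0.19) = 4.91.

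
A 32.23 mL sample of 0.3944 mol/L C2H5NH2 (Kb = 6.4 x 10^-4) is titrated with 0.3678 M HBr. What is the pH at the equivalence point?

n(C2H5NH2) = 0.3944 x 0.03223 = 0.01271 mol; V(HBr) at equivalence = 0.01271/0.3678 = 0.03456 L.
At equivalence the base is fully converted to C2H5NH3+; total volume = 0.06679 L, so [C2H5NH3+] = 0.01271/0.06679 = 0.1903 M.
Ka(C2H5NH3+) = Kw/Kb = 1.0e-14 / 6.4 x 10^-4 = 1.56e-11.
[H^+] = sqrt(Ka x [C2H5NH3+]) = sqrt(1.56e-11 x 0.1903) = 1.72e-6 M.
pH = -log(1.72e-6) = 5.76.

5.76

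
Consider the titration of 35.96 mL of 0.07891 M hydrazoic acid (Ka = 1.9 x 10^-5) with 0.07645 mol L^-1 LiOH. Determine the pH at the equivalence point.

n(HN3) = 0.07891 x 0.03596 = 0.002838 mol; V(LiOH) at equivalence = 0.002838/0.07645 = 0.03712 L.
At equivalence all the acid is converted to N3-; total volume = 0.03596 + 0.03712 = 0.07308 L, so [N3-] = 0.002838/0.07308 = 0.03883 M.
Kb = Kw/Ka = 1.0e-14 / 1.9 x 10^-5 = 5.26e-10.
[OH^-] = sqrt(Kb x [N3-]) = sqrt(5.26e-10 x 0.03883) = 4.52e-6 M.
pOH = 5.34, so pH = 14.00 - 5.34 = 8.66.

8.66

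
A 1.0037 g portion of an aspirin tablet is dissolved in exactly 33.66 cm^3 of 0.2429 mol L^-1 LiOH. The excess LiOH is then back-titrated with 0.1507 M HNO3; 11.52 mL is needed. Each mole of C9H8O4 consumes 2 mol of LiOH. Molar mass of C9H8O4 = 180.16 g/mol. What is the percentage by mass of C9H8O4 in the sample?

Total n(LiOH) added = 0.2429 x 0.03366 = 0.008176 mol.
n(HNO3) used = 0.1507 x 0.01152 = 0.001736 mol, which equals the excess n(LiOH).
So n(LiOH) consumed by the sample = 0.008176 - 0.001736 = 0.006440 mol.
n(C9H8O4) = 0.006440 / 2 = 0.003220 mol.
mass C9H8O4 = 0.003220 x 180.16 = 0.5801 g, so %C9H8O4 = 0.5801/1.0037 x 100 = 57.8%.

57.8%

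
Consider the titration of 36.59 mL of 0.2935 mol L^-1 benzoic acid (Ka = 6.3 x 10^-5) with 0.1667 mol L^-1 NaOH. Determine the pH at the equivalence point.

n(C6H5COOH) = 0.2935 x 0.03659 = 0.01074 mol; V(NaOH) at equivalence = 0.01074/0.1667 = 0.06442 L.
At equivalence all the acid is converted to C6H5COO-; total volume = 0.03659 + 0.06442 = 0.1010 L, so [C6H5COO-] = 0.01074/0.1010 = 0.1063 M.
Kb = Kw/Ka = 1.0e-14 / 6.3 x 10^-5 = 1.59e-10.
[OH^-] = sqrt(Kb x [C6H5COO-]) = sqrt(1.59e-10 x 0.1063) = 4.11e-6 M.
pOH = 5.39, so pH = 14.00 - 5.39 = 8.61.

8.61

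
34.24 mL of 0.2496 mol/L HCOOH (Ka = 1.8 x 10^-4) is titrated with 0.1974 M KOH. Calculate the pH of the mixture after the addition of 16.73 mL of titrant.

3.54

Initial n(HCOOH) = 0.2496 x 0.03424 = 0.008546 mol.
n(KOH) added = 0.1974 x 0.01673 = 0.003303 mol, converting that many moles of HCOOH to HCOO-.
Remaining n(HCOOH) = 0.005244 mol; n(HCOO-) = 0.003303 mol.
By Henderson-Hasselbalch, pH = pKa + log([A^-]/[HA]) = 3.74 + log(0.003303/0.005244) = 3.74 + (-0.20) = 3.54.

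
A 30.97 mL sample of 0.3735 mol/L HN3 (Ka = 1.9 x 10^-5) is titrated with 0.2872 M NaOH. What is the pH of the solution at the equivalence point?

n(HN3) = 0.3735 x 0.03097 = 0.01157 mol; V(NaOH) at equivalence = 0.01157/0.2872 = 0.04028 L.
At equivalence all the acid is converted to N3-; total volume = 0.03097 + 0.04028 = 0.07125 L, so [N3-] = 0.01157/0.07125 = 0.1624 M.
Kb = Kw/Ka = 1.0e-14 / 1.9 x 10^-5 = 5.26e-10.
[OH^-] = sqrt(Kb x [N3-]) = sqrt(5.26e-10 x 0.1624) = 9.24e-6 M.
pOH = 5.03, so pH = 14.00 - 5.03 = 8.97.

8.97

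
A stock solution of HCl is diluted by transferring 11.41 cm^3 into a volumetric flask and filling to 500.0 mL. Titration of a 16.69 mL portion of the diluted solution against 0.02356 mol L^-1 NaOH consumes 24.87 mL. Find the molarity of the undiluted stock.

n(NaOH) = 0.02356 x 0.02487 = 0.0005859 mol.
n(HCl) in the aliquot = 0.0005859 mol.
[diluted HCl] = 0.0005859 / 0.01669 = 0.03511 M.
Dilution factor = 500.0/11.41 = 43.82, so [stock] = 0.03511 x 43.82 = 1.54 M.

1.54 M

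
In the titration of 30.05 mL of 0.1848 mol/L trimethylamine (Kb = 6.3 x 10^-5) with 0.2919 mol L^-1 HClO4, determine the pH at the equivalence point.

5.37

n((CH3)3N) = 0.1848 x 0.03005 = 0.005553 mol; V(HClO4) at equivalence = 0.005553/0.2919 = 0.01902 L.
At equivalence the base is fully converted to (CH3)3NH+; total volume = 0.04907 L, so [(CH3)3NH+] = 0.005553/0.04907 = 0.1132 M.
Ka((CH3)3NH+) = Kw/Kb = 1.0e-14 / 6.3 x 10^-5 = 1.59e-10.
[H^+] = sqrt(Ka x [(CH3)3NH+]) = sqrt(1.59e-10 x 0.1132) = 4.24e-6 M.
pH = -log(4.24e-6) = 5.37.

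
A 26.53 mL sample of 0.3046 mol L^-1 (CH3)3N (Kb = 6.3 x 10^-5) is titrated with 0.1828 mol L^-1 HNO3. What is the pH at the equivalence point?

5.37

n((CH3)3N) = 0.3046 x 0.02653 = 0.008081 mol; V(HNO3) at equivalence = 0.008081/0.1828 = 0.04421 L.
At equivalence the base is fully converted to (CH3)3NH+; total volume = 0.07074 L, so [(CH3)3NH+] = 0.008081/0.07074 = 0.1142 M.
Ka((CH3)3NH+) = Kw/Kb = 1.0e-14 / 6.3 x 10^-5 = 1.59e-10.
[H^+] = sqrt(Ka x [(CH3)3NH+]) = sqrt(1.59e-10 x 0.1142) = 4.26e-6 M.
pH = -log(4.26e-6) = 5.37.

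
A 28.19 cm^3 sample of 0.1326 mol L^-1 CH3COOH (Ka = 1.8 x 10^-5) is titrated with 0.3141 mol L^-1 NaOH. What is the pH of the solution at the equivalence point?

n(CH3COOH) = 0.1326 x 0.02819 = 0.003738 mol; V(NaOH) at equivalence = 0.003738/0.3141 = 0.01190 L.
At equivalence all the acid is converted to CH3COO-; total volume = 0.02819 + 0.01190 = 0.04009 L, so [CH3COO-] = 0.003738/0.04009 = 0.09324 M.
Kb = Kw/Ka = 1.0e-14 / 1.8 x 10^-5 = 5.56e-10.
[OH^-] = sqrt(Kb x [CH3COO-]) = sqrt(5.56e-10 x 0.09324) = 7.20e-6 M.
pOH = 5.14, so pH = 14.00 - 5.14 = 8.86.

8.86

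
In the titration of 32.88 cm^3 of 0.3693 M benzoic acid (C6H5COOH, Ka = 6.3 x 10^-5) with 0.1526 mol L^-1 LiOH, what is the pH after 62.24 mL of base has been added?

Initial n(C6H5COOH) = 0.3693 x 0.03288 = 0.01214 mol.
n(LiOH) added = 0.1526 x 0.06224 = 0.009498 mol, converting that many moles of C6H5COOH to C6H5COO-.
Remaining n(C6H5COOH) = 0.002645 mol; n(C6H5COO-) = 0.009498 mol.
By Henderson-Hasselbalch, pH = pKa + log([A^-]/[HA]) = 4.20 + log(0.009498/0.002645) = 4.20 + (+0.56) = 4.76.

4.76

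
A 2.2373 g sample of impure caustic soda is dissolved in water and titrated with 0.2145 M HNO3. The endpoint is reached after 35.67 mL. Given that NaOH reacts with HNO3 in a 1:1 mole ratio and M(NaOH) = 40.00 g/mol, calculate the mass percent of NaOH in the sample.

13.7%

n(HNO3) = 0.2145 x 0.03567 = 0.007651 mol.
n(NaOH) = 0.007651 / 1 = 0.007651 mol.
mass of NaOH = 0.007651 x 40.00 = 0.3060 g.
% purity = 0.3060 / 2.2373 x 100 = 13.7%.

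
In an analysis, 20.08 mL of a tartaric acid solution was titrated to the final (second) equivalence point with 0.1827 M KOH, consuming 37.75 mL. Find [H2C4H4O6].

0.172 M

n(KOH) = 0.1827 x 0.03775 = 0.006897 mol.
At the final (second) equivalence point, 2 mol OH^- react per mol H2C4H4O6, so n(H2C4H4O6) = 0.006897 / 2 = 0.003448 mol.
[H2C4H4O6] = 0.003448 / 0.02008 L = 0.172 M.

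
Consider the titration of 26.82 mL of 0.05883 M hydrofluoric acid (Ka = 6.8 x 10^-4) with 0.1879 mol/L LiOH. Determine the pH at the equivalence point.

n(HF) = 0.05883 x 0.02682 = 0.001578 mol; V(LiOH) at equivalence = 0.001578/0.1879 = 0.008397 L.
At equivalence all the acid is converted to F-; total volume = 0.02682 + 0.008397 = 0.03522 L, so [F-] = 0.001578/0.03522 = 0.04480 M.
Kb = Kw/Ka = 1.0e-14 / 6.8 x 10^-4 = 1.47e-11.
[OH^-] = sqrt(Kb x [F-]) = sqrt(1.47e-11 x 0.04480) = 8.12e-7 M.
pOH = 6.09, so pH = 14.00 - 6.09 = 7.91.

7.91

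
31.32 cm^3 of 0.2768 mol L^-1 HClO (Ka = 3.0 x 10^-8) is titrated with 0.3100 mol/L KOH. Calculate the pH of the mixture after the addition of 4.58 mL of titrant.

Initial n(HClO) = 0.2768 x 0.03132 = 0.008669 mol.
n(KOH) added = 0.3100 x 0.004580 = 0.001420 mol, converting that many moles of HClO to ClO-.
Remaining n(HClO) = 0.007250 mol; n(ClO-) = 0.001420 mol.
By Henderson-Hasselbalch, pH = pKa + log([A^-]/[HA]) = 7.52 + log(0.001420/0.007250) = 7.52 + (-0.71) = 6.81.

6.81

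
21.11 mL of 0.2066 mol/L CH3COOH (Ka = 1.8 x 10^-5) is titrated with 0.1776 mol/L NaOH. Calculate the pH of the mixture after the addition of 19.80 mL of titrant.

Initial n(CH3COOH) = 0.2066 x 0.02111 = 0.004361 mol.
n(NaOH) added = 0.1776 x 0.01980 = 0.003516 mol, converting that many moles of CH3COOH to CH3COO-.
Remaining n(CH3COOH) = 0.0008448 mol; n(CH3COO-) = 0.003516 mol.
By Henderson-Hasselbalch, pH = pKa + log([A^-]/[HA]) = 4.74 + log(0.003516/0.0008448) = 4.74 + (+0.62) = 5.36.

5.36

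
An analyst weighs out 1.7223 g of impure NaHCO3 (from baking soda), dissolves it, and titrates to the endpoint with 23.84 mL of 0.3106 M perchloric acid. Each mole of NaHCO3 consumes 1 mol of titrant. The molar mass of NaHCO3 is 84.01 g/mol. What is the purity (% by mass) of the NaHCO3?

n(HClO4) = 0.3106 x 0.02384 = 0.007405 mol.
n(NaHCO3) = 0.007405 / 1 = 0.007405 mol.
mass of NaHCO3 = 0.007405 x 84.01 = 0.6221 g.
% purity = 0.6221 / 1.7223 x 100 = 36.1%.

36.1%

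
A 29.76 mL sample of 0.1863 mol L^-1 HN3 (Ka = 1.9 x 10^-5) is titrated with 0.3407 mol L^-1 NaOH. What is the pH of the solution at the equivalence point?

8.90

n(HN3) = 0.1863 x 0.02976 = 0.005544 mol; V(NaOH) at equivalence = 0.005544/0.3407 = 0.01627 L.
At equivalence all the acid is converted to N3-; total volume = 0.02976 + 0.01627 = 0.04603 L, so [N3-] = 0.005544/0.04603 = 0.1204 M.
Kb = Kw/Ka = 1.0e-14 / 1.9 x 10^-5 = 5.26e-10.
[OH^-] = sqrt(Kb x [N3-]) = sqrt(5.26e-10 x 0.1204) = 7.96e-6 M.
pOH = 5.10, so pH = 14.00 - 5.10 = 8.90.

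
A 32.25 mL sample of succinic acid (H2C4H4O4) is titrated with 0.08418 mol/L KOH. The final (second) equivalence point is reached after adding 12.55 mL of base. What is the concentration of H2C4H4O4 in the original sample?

0.0164 M

n(KOH) = 0.08418 x 0.01255 = 0.001056 mol.
At the final (second) equivalence point, 2 mol OH^- react per mol H2C4H4O4, so n(H2C4H4O4) = 0.001056 / 2 = 0.0005282 mol.
[H2C4H4O4] = 0.0005282 / 0.03225 L = 0.0164 M.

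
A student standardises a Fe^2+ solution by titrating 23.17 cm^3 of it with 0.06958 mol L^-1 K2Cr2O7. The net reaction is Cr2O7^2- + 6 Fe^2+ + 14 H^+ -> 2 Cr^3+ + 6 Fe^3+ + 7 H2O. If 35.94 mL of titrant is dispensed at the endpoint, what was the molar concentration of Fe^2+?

0.648 M

n(K2Cr2O7) = 0.06958 x 0.03594 = 0.002501 mol.
From the balanced equation, 1 mol K2Cr2O7 reacts with 6 mol Fe^2+, so n(Fe^2+) = 0.002501 x 6/1 = 0.01500 mol.
[Fe^2+] = 0.01500 / 0.02317 L = 0.648 M.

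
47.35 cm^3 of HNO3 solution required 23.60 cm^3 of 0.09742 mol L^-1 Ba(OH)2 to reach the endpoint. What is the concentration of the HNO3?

n(Ba(OH)2) delivered = 0.09742 x 0.02360 = 0.002299 mol.
The reaction is 2 HNO3 + 1 Ba(OH)2, so n(HNO3) = 0.002299 x 2/1 = 0.004598 mol.
[HNO3] = 0.004598 mol / 0.04735 L = 0.0971 M.

0.0971 M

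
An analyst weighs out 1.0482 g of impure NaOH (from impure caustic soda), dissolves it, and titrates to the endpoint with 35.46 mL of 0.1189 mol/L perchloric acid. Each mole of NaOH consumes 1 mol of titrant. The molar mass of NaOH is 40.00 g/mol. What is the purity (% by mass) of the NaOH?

16.1%

n(HClO4) = 0.1189 x 0.03546 = 0.004216 mol.
n(NaOH) = 0.004216 / 1 = 0.004216 mol.
mass of NaOH = 0.004216 x 40.00 = 0.1686 g.
% purity = 0.1686 / 1.0482 x 100 = 16.1%.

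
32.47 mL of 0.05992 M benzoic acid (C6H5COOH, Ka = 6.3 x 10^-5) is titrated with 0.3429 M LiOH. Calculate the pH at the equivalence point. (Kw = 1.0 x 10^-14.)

n(C6H5COOH) = 0.05992 x 0.03247 = 0.001946 mol; V(LiOH) at equivalence = 0.001946/0.3429 = 0.005674 L.
At equivalence all the acid is converted to C6H5COO-; total volume = 0.03247 + 0.005674 = 0.03814 L, so [C6H5COO-] = 0.001946/0.03814 = 0.05101 M.
Kb = Kw/Ka = 1.0e-14 / 6.3 x 10^-5 = 1.59e-10.
[OH^-] = sqrt(Kb x [C6H5COO-]) = sqrt(1.59e-10 x 0.05101) = 2.85e-6 M.
pOH = 5.55, so pH = 14.00 - 5.55 = 8.45.

8.45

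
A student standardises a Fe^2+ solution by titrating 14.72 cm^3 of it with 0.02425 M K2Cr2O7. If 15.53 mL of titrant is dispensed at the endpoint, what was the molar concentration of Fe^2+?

n(K2Cr2O7) = 0.02425 x 0.01553 = 0.0003766 mol.
From the balanced equation, 1 mol K2Cr2O7 reacts with 6 mol Fe^2+, so n(Fe^2+) = 0.0003766 x 6/1 = 0.002260 mol.
[Fe^2+] = 0.002260 / 0.01472 L = 0.154 M.

0.154 M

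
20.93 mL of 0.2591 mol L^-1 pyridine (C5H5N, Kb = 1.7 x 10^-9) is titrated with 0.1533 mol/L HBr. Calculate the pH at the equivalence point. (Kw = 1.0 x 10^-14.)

3.12

n(C5H5N) = 0.2591 x 0.02093 = 0.005423 mol; V(HBr) at equivalence = 0.005423/0.1533 = 0.03537 L.
At equivalence the base is fully converted to C5H5NH+; total volume = 0.05630 L, so [C5H5NH+] = 0.005423/0.05630 = 0.09631 M.
Ka(C5H5NH+) = Kw/Kb = 1.0e-14 / 1.7 x 10^-9 = 5.88e-6.
[H^+] = sqrt(Ka x [C5H5NH+]) = sqrt(5.88e-6 x 0.09631) = 0.000753 M.
pH = -log(0.000753) = 3.12.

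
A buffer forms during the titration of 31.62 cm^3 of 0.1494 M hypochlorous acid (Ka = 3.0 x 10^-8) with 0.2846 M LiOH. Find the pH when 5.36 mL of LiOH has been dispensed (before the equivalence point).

7.20

Initial n(HClO) = 0.1494 x 0.03162 = 0.004724 mol.
n(LiOH) added = 0.2846 x 0.005360 = 0.001525 mol, converting that many moles of HClO to ClO-.
Remaining n(HClO) = 0.003199 mol; n(ClO-) = 0.001525 mol.
By Henderson-Hasselbalch, pH = pKa + log([A^-]/[HA]) = 7.52 + log(0.001525/0.003199) = 7.52 + (-0.32) = 7.20.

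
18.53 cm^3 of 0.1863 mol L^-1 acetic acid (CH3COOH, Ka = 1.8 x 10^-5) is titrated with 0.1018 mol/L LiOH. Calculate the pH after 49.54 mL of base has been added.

12.37

n(acid) = 0.1863 x 0.01853 = 0.003452 mol; n(LiOH) added = 0.1018 x 0.04954 = 0.005043 mol.
Base is in excess by 0.005043 - 0.003452 = 0.001591 mol in a total volume of 0.06807 L.
[OH^-] = 0.001591/0.06807 = 0.02337 M, so pOH = 1.63 and pH = 14.00 - 1.63 = 12.37.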